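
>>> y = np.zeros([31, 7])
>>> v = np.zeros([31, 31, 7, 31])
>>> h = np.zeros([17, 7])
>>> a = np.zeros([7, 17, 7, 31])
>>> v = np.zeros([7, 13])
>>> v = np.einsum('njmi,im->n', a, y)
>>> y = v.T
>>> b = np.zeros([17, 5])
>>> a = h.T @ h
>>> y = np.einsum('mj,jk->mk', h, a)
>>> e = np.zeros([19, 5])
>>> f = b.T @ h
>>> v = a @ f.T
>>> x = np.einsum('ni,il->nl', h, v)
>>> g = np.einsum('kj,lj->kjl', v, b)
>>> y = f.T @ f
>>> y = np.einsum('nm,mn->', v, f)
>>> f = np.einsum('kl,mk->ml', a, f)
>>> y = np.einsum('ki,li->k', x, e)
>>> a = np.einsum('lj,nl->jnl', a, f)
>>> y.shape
(17,)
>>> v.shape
(7, 5)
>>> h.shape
(17, 7)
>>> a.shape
(7, 5, 7)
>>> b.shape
(17, 5)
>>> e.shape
(19, 5)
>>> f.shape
(5, 7)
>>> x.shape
(17, 5)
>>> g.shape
(7, 5, 17)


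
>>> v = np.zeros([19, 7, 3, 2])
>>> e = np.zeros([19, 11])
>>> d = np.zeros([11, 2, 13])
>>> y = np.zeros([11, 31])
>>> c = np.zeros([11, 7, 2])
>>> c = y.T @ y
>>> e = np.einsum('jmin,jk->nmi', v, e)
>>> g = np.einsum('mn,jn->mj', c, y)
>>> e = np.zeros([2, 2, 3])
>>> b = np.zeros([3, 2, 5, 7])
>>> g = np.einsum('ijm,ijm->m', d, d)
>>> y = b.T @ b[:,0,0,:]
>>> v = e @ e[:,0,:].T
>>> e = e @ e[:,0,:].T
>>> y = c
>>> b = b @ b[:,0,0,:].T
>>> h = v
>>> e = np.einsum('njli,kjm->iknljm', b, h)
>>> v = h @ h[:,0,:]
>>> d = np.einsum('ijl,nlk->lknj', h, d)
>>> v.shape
(2, 2, 2)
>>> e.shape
(3, 2, 3, 5, 2, 2)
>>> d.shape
(2, 13, 11, 2)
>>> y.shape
(31, 31)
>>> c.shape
(31, 31)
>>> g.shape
(13,)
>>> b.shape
(3, 2, 5, 3)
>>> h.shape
(2, 2, 2)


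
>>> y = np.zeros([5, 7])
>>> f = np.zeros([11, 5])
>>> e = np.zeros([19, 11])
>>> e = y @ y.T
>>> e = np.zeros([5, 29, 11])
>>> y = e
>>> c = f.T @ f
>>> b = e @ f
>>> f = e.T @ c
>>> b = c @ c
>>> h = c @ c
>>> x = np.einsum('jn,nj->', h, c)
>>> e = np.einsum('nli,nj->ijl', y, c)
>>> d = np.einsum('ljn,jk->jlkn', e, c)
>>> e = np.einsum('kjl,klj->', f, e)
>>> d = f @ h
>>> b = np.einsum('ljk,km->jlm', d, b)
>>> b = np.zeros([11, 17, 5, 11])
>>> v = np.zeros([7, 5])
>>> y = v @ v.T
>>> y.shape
(7, 7)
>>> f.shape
(11, 29, 5)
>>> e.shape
()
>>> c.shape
(5, 5)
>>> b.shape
(11, 17, 5, 11)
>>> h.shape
(5, 5)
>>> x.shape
()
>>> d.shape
(11, 29, 5)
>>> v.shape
(7, 5)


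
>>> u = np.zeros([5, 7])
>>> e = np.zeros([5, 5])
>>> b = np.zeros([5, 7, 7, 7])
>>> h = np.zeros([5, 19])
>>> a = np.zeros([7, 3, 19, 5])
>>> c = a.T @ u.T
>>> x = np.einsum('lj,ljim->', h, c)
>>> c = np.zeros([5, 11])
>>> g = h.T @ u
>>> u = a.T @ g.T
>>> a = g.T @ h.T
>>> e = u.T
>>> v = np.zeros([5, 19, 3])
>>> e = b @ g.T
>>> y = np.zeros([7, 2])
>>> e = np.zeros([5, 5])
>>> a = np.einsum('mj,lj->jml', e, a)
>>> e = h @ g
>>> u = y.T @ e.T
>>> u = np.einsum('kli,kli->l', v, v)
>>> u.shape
(19,)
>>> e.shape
(5, 7)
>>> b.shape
(5, 7, 7, 7)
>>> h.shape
(5, 19)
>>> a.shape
(5, 5, 7)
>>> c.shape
(5, 11)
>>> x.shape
()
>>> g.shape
(19, 7)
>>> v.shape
(5, 19, 3)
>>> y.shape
(7, 2)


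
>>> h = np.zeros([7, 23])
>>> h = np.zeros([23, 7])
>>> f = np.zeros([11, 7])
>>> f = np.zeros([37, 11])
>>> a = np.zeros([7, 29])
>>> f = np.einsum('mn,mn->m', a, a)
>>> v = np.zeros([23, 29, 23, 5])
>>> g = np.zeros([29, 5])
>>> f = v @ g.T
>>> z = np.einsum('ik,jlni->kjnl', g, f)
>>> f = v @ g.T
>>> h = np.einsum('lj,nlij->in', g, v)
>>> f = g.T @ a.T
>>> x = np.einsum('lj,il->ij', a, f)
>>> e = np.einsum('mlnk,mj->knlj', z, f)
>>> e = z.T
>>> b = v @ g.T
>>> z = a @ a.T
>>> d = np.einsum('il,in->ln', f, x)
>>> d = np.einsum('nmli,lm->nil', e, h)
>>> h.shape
(23, 23)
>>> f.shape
(5, 7)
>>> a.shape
(7, 29)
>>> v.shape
(23, 29, 23, 5)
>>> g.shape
(29, 5)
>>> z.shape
(7, 7)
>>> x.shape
(5, 29)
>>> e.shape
(29, 23, 23, 5)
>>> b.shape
(23, 29, 23, 29)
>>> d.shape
(29, 5, 23)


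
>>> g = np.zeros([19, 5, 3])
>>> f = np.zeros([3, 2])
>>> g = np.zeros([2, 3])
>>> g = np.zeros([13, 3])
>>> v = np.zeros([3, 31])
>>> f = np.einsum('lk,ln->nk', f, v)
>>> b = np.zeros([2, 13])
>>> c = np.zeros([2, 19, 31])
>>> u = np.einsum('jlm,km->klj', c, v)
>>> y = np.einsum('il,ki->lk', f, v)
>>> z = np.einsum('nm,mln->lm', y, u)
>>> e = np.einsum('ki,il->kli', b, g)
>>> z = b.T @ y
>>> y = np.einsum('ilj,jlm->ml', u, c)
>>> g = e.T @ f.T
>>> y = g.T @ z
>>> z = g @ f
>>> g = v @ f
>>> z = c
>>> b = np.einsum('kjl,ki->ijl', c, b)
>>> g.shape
(3, 2)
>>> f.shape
(31, 2)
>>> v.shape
(3, 31)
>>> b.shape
(13, 19, 31)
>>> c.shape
(2, 19, 31)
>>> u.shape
(3, 19, 2)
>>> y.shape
(31, 3, 3)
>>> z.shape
(2, 19, 31)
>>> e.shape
(2, 3, 13)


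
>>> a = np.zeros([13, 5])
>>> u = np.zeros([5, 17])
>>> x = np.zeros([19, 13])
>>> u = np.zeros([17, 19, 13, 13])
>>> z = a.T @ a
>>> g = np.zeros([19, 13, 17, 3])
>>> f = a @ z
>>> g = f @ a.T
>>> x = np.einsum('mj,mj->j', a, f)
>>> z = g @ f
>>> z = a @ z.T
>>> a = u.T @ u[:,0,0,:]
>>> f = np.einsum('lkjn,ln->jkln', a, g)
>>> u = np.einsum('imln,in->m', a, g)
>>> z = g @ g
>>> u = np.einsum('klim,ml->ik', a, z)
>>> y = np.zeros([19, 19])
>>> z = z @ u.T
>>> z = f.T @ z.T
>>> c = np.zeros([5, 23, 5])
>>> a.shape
(13, 13, 19, 13)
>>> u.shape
(19, 13)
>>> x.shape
(5,)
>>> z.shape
(13, 13, 13, 13)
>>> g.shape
(13, 13)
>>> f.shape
(19, 13, 13, 13)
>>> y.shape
(19, 19)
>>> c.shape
(5, 23, 5)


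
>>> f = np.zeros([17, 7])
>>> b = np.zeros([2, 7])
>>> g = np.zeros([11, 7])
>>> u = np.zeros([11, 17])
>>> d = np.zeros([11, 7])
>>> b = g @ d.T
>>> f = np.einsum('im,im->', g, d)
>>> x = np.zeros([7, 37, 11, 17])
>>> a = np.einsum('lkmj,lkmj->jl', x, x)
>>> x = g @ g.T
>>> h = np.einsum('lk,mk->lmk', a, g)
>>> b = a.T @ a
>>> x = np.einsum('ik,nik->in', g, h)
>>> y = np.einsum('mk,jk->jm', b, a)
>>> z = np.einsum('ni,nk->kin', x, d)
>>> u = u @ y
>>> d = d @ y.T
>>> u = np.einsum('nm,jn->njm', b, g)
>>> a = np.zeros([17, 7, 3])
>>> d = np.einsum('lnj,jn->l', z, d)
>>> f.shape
()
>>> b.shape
(7, 7)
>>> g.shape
(11, 7)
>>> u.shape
(7, 11, 7)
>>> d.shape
(7,)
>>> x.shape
(11, 17)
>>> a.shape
(17, 7, 3)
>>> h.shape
(17, 11, 7)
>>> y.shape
(17, 7)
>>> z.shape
(7, 17, 11)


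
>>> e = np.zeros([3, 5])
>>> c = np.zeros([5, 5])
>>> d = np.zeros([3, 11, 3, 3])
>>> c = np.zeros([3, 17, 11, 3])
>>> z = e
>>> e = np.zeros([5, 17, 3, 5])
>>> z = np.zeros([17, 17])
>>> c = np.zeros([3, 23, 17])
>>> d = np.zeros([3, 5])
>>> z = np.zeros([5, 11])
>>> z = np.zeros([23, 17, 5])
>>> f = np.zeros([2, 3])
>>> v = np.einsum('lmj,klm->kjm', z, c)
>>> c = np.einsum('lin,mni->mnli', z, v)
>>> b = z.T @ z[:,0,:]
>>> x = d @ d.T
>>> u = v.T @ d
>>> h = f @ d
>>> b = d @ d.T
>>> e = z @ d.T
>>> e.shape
(23, 17, 3)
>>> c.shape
(3, 5, 23, 17)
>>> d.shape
(3, 5)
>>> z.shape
(23, 17, 5)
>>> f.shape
(2, 3)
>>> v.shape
(3, 5, 17)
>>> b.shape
(3, 3)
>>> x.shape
(3, 3)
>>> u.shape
(17, 5, 5)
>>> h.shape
(2, 5)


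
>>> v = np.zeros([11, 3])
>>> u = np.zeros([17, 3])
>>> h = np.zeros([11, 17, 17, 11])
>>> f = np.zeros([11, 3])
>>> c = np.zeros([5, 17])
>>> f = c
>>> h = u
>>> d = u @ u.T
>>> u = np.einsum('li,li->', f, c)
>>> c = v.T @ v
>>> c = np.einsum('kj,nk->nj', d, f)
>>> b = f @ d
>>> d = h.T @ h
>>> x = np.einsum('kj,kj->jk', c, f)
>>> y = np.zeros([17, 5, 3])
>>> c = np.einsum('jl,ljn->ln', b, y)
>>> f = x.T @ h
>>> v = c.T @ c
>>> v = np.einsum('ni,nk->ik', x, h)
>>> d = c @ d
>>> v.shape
(5, 3)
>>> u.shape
()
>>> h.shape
(17, 3)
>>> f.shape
(5, 3)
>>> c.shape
(17, 3)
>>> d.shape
(17, 3)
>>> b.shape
(5, 17)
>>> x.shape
(17, 5)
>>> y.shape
(17, 5, 3)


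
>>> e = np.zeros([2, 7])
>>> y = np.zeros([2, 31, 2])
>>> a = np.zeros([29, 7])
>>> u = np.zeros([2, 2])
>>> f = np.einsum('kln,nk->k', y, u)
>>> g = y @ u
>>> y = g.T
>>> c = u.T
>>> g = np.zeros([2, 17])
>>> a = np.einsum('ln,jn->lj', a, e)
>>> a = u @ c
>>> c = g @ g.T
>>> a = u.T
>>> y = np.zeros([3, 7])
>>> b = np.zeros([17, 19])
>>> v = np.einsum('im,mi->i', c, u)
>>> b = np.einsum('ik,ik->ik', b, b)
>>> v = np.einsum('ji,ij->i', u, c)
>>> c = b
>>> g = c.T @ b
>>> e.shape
(2, 7)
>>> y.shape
(3, 7)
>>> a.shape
(2, 2)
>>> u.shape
(2, 2)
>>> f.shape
(2,)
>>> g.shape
(19, 19)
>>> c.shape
(17, 19)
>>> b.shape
(17, 19)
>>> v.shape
(2,)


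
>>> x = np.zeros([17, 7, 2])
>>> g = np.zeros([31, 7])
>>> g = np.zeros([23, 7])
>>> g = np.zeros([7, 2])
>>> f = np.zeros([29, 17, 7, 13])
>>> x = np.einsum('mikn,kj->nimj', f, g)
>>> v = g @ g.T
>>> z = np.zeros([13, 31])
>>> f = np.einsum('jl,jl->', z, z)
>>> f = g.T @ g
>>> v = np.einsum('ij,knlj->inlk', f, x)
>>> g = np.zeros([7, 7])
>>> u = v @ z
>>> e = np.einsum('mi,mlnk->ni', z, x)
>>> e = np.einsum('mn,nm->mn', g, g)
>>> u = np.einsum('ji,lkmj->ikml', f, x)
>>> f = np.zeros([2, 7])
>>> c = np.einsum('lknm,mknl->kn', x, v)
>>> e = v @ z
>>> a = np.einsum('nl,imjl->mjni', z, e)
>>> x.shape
(13, 17, 29, 2)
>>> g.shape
(7, 7)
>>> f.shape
(2, 7)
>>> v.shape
(2, 17, 29, 13)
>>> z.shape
(13, 31)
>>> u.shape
(2, 17, 29, 13)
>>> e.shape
(2, 17, 29, 31)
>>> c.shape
(17, 29)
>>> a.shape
(17, 29, 13, 2)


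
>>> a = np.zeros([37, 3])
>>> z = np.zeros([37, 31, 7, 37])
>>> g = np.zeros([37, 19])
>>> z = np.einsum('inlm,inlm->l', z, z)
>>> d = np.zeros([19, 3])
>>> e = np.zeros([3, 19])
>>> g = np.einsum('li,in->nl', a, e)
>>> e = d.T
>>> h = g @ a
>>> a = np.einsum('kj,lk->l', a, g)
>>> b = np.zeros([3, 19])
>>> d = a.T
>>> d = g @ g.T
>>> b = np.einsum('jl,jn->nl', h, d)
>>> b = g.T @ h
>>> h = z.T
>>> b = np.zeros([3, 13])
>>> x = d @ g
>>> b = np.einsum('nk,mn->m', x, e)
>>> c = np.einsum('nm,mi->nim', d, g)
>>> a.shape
(19,)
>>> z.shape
(7,)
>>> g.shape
(19, 37)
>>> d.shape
(19, 19)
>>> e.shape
(3, 19)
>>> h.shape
(7,)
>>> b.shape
(3,)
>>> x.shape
(19, 37)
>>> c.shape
(19, 37, 19)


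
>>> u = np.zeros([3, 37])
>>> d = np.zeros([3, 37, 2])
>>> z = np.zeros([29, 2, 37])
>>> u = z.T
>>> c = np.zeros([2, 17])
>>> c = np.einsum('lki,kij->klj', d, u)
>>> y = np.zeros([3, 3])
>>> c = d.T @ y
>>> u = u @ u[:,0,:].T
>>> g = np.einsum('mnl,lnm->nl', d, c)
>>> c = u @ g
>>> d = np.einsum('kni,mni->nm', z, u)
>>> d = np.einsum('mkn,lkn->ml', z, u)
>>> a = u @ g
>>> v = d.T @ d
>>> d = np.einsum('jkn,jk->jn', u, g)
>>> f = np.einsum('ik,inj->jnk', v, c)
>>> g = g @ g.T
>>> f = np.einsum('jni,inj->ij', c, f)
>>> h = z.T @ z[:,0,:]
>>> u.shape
(37, 2, 37)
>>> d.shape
(37, 37)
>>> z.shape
(29, 2, 37)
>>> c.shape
(37, 2, 2)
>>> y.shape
(3, 3)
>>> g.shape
(37, 37)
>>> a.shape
(37, 2, 2)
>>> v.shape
(37, 37)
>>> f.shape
(2, 37)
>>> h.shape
(37, 2, 37)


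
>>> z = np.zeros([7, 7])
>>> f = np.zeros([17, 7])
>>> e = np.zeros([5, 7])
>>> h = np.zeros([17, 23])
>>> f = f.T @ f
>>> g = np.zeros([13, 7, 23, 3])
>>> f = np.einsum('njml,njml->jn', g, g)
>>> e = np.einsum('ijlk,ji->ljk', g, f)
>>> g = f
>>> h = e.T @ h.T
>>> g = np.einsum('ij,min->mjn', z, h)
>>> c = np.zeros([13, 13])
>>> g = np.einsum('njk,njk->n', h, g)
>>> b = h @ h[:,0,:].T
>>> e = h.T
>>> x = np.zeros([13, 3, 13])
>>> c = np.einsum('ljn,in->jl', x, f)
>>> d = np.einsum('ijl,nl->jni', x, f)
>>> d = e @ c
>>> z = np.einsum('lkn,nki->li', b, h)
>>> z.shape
(3, 17)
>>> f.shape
(7, 13)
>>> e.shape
(17, 7, 3)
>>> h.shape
(3, 7, 17)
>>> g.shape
(3,)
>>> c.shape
(3, 13)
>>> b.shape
(3, 7, 3)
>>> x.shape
(13, 3, 13)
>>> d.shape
(17, 7, 13)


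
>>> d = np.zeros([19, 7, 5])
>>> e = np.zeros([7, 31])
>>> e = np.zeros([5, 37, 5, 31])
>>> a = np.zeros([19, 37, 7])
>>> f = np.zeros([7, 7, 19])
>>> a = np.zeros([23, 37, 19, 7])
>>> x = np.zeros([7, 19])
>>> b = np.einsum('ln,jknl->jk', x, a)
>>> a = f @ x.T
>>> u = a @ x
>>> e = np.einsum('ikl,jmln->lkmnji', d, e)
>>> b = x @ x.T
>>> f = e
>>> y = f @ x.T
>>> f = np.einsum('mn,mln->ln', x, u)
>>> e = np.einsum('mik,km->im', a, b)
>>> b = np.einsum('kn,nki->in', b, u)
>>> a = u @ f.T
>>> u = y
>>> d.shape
(19, 7, 5)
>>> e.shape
(7, 7)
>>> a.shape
(7, 7, 7)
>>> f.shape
(7, 19)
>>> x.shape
(7, 19)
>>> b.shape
(19, 7)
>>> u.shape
(5, 7, 37, 31, 5, 7)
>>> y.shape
(5, 7, 37, 31, 5, 7)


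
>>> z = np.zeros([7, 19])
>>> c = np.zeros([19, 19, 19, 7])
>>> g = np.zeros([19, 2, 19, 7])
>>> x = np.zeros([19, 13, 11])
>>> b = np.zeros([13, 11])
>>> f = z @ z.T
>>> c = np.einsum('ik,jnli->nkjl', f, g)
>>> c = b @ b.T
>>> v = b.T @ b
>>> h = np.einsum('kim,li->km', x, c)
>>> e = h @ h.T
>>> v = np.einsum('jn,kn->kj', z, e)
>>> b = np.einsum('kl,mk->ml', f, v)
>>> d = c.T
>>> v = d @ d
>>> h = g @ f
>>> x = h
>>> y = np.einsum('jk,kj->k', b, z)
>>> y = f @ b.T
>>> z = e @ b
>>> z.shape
(19, 7)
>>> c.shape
(13, 13)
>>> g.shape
(19, 2, 19, 7)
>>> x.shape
(19, 2, 19, 7)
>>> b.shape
(19, 7)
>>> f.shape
(7, 7)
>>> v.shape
(13, 13)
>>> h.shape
(19, 2, 19, 7)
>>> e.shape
(19, 19)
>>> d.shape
(13, 13)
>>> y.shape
(7, 19)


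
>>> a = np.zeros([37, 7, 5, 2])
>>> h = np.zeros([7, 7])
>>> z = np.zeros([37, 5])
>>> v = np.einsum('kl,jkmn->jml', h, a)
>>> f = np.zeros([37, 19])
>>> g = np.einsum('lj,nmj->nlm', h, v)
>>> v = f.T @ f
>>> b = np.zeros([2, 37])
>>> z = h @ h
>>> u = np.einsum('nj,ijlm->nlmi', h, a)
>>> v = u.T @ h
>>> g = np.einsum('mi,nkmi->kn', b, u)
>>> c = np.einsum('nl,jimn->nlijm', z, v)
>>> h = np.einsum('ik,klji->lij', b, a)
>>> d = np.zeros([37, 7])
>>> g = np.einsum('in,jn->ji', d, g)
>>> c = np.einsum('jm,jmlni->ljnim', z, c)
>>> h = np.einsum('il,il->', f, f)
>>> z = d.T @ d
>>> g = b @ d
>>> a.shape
(37, 7, 5, 2)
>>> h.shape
()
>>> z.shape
(7, 7)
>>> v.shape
(37, 2, 5, 7)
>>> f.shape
(37, 19)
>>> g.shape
(2, 7)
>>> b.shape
(2, 37)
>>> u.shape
(7, 5, 2, 37)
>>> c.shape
(2, 7, 37, 5, 7)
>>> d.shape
(37, 7)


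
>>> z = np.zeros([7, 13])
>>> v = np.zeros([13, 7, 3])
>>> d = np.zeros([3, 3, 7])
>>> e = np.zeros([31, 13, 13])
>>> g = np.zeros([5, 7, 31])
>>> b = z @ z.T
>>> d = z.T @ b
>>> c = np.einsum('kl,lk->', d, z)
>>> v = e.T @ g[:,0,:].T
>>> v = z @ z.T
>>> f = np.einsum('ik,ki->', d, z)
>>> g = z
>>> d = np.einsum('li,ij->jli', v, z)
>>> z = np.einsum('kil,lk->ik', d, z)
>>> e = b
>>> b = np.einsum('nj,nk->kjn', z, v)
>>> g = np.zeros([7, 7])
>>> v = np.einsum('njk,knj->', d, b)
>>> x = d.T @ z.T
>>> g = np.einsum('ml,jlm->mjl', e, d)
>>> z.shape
(7, 13)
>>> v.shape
()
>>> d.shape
(13, 7, 7)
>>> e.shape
(7, 7)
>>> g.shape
(7, 13, 7)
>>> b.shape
(7, 13, 7)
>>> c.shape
()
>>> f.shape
()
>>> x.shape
(7, 7, 7)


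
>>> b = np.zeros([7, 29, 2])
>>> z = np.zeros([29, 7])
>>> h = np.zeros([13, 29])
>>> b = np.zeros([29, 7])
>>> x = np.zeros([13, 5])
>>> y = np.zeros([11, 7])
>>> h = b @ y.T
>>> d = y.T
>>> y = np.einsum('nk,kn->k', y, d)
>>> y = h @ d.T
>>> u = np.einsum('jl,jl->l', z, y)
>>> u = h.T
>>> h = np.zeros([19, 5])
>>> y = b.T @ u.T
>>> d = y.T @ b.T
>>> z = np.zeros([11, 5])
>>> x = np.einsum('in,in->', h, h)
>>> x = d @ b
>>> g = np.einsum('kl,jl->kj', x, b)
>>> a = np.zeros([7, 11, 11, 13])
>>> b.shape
(29, 7)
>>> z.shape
(11, 5)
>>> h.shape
(19, 5)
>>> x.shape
(11, 7)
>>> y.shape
(7, 11)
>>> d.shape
(11, 29)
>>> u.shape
(11, 29)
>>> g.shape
(11, 29)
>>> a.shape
(7, 11, 11, 13)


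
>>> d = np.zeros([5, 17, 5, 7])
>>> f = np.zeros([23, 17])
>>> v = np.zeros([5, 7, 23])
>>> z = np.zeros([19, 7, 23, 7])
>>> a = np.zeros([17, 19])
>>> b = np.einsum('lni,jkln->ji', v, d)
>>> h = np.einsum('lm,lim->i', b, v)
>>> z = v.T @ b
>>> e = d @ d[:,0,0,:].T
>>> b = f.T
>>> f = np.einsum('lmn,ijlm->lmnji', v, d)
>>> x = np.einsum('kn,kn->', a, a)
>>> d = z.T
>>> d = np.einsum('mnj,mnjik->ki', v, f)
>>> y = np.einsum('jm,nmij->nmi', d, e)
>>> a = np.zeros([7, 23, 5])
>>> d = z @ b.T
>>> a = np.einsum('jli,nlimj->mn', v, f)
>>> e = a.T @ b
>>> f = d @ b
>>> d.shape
(23, 7, 17)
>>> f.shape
(23, 7, 23)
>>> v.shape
(5, 7, 23)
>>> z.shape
(23, 7, 23)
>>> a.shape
(17, 5)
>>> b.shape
(17, 23)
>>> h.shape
(7,)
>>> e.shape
(5, 23)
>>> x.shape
()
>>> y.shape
(5, 17, 5)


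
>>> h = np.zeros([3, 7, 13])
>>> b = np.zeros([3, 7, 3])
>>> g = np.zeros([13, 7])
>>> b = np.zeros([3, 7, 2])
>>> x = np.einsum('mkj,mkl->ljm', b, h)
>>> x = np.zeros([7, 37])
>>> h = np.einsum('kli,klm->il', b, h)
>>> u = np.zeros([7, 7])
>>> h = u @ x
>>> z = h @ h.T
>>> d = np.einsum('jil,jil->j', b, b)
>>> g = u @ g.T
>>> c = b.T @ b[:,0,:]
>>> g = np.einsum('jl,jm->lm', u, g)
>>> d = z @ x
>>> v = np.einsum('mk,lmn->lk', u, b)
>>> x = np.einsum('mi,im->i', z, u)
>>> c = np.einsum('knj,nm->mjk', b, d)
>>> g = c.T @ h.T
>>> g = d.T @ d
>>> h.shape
(7, 37)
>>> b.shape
(3, 7, 2)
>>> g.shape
(37, 37)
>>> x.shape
(7,)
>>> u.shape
(7, 7)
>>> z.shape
(7, 7)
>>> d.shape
(7, 37)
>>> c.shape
(37, 2, 3)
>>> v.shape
(3, 7)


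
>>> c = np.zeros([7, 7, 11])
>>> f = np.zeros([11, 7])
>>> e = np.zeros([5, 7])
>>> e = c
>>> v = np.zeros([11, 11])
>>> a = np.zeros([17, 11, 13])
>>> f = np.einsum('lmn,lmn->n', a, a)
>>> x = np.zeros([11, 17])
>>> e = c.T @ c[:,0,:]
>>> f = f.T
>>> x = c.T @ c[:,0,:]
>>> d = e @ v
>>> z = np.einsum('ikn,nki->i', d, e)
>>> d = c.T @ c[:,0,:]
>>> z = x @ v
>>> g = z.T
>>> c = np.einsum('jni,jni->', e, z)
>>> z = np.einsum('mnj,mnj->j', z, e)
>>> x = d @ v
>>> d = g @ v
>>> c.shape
()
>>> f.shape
(13,)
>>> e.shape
(11, 7, 11)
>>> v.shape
(11, 11)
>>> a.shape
(17, 11, 13)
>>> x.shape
(11, 7, 11)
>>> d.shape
(11, 7, 11)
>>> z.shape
(11,)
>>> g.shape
(11, 7, 11)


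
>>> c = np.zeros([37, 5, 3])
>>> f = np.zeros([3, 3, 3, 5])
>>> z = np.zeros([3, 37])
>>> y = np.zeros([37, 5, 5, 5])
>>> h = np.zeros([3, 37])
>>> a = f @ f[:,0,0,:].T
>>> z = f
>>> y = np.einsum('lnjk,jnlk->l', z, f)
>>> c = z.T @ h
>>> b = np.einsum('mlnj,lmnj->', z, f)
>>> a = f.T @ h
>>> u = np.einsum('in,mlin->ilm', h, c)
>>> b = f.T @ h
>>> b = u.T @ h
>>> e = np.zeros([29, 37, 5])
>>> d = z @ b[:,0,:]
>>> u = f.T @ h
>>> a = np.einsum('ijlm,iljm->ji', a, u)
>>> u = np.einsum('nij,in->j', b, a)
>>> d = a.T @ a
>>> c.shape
(5, 3, 3, 37)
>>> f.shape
(3, 3, 3, 5)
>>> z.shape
(3, 3, 3, 5)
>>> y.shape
(3,)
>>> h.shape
(3, 37)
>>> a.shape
(3, 5)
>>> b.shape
(5, 3, 37)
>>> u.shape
(37,)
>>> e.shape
(29, 37, 5)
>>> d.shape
(5, 5)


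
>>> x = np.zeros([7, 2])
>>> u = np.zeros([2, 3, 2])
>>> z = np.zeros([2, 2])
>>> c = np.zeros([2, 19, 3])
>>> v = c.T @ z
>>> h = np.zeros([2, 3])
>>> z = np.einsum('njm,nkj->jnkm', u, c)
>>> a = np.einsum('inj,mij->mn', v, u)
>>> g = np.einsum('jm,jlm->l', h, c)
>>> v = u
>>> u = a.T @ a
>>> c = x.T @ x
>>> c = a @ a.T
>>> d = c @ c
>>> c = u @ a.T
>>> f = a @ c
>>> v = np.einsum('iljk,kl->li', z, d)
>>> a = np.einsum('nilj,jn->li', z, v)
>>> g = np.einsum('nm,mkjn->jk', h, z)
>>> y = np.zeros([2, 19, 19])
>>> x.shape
(7, 2)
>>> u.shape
(19, 19)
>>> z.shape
(3, 2, 19, 2)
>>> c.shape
(19, 2)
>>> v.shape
(2, 3)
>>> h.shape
(2, 3)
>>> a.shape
(19, 2)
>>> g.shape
(19, 2)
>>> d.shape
(2, 2)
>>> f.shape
(2, 2)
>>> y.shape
(2, 19, 19)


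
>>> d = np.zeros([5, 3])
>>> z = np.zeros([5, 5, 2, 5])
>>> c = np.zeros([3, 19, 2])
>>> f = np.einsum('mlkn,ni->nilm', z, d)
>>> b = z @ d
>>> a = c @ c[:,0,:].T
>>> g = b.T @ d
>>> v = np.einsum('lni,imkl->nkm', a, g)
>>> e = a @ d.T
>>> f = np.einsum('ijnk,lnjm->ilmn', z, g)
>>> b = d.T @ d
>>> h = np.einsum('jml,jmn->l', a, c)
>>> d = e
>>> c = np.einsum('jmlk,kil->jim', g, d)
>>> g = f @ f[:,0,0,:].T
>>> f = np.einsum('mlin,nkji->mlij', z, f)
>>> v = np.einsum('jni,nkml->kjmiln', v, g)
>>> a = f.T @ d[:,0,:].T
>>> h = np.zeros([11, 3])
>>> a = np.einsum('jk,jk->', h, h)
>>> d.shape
(3, 19, 5)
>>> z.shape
(5, 5, 2, 5)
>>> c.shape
(3, 19, 2)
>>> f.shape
(5, 5, 2, 3)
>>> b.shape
(3, 3)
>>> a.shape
()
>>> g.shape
(5, 3, 3, 5)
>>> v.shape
(3, 19, 3, 2, 5, 5)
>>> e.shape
(3, 19, 5)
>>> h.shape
(11, 3)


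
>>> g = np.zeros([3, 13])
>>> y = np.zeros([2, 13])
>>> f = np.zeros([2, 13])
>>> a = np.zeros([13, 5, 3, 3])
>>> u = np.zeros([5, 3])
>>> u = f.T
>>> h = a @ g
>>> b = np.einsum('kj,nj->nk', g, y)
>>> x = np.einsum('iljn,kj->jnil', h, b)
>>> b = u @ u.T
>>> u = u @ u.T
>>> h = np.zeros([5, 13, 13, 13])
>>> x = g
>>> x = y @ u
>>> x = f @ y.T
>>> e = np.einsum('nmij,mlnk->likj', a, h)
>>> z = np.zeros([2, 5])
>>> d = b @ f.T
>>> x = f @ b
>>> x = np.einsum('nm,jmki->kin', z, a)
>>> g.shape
(3, 13)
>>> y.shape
(2, 13)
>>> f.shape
(2, 13)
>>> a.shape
(13, 5, 3, 3)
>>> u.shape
(13, 13)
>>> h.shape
(5, 13, 13, 13)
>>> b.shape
(13, 13)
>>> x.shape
(3, 3, 2)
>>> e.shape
(13, 3, 13, 3)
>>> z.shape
(2, 5)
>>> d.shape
(13, 2)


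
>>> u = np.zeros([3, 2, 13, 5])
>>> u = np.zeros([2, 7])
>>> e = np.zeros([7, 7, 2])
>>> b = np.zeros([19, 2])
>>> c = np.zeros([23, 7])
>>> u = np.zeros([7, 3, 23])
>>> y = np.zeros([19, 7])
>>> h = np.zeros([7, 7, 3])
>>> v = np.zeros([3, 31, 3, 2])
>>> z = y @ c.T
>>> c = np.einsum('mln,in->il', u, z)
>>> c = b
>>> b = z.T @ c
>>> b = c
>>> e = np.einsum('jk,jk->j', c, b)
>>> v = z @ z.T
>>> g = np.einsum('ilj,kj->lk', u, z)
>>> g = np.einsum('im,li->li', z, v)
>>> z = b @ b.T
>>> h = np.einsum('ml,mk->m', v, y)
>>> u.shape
(7, 3, 23)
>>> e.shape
(19,)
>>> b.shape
(19, 2)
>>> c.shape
(19, 2)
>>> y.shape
(19, 7)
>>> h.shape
(19,)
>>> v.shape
(19, 19)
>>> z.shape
(19, 19)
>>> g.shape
(19, 19)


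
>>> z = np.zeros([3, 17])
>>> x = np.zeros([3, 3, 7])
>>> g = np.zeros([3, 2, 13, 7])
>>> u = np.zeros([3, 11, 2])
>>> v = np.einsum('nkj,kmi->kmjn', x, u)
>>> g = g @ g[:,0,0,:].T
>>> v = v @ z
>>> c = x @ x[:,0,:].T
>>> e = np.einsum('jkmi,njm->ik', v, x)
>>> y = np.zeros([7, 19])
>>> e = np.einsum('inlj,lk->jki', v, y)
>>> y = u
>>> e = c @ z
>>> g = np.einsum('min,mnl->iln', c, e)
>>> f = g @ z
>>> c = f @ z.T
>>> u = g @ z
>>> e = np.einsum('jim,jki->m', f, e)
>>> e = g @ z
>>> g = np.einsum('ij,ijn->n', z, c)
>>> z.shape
(3, 17)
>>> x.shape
(3, 3, 7)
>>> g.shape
(3,)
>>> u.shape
(3, 17, 17)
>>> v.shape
(3, 11, 7, 17)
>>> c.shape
(3, 17, 3)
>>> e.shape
(3, 17, 17)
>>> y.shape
(3, 11, 2)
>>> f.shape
(3, 17, 17)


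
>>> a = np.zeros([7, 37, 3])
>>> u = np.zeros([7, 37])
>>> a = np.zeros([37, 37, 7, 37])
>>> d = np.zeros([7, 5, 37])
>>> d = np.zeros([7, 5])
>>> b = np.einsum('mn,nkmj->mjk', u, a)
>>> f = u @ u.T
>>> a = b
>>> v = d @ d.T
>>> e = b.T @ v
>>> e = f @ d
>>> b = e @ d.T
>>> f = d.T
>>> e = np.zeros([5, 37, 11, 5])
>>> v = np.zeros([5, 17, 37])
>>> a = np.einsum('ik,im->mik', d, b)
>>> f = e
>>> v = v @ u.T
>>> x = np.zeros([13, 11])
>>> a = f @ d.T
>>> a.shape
(5, 37, 11, 7)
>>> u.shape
(7, 37)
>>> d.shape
(7, 5)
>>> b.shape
(7, 7)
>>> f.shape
(5, 37, 11, 5)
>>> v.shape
(5, 17, 7)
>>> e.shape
(5, 37, 11, 5)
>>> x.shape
(13, 11)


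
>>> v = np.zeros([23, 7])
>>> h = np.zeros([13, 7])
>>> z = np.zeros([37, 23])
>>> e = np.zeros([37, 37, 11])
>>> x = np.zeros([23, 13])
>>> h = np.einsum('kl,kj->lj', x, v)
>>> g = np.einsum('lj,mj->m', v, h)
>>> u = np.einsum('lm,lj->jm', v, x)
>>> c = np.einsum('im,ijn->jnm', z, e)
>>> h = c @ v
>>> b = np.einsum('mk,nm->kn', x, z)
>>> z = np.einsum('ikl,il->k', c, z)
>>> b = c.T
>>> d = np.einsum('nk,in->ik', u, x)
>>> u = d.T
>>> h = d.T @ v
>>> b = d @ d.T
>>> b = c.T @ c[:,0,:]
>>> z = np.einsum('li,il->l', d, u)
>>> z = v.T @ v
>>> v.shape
(23, 7)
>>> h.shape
(7, 7)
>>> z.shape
(7, 7)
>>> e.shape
(37, 37, 11)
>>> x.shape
(23, 13)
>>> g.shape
(13,)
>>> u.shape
(7, 23)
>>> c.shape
(37, 11, 23)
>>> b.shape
(23, 11, 23)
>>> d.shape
(23, 7)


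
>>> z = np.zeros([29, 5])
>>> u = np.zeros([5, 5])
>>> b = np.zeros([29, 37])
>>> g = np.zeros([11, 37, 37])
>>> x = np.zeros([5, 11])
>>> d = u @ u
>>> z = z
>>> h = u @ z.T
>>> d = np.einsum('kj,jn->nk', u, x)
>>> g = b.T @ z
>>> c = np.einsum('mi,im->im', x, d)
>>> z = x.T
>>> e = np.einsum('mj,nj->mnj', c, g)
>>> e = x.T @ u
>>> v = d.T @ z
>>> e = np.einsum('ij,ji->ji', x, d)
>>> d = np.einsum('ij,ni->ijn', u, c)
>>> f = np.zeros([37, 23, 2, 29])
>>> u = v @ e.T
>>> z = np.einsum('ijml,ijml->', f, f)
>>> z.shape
()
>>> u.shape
(5, 11)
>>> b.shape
(29, 37)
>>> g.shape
(37, 5)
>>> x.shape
(5, 11)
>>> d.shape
(5, 5, 11)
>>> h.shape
(5, 29)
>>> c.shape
(11, 5)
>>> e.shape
(11, 5)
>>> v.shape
(5, 5)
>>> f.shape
(37, 23, 2, 29)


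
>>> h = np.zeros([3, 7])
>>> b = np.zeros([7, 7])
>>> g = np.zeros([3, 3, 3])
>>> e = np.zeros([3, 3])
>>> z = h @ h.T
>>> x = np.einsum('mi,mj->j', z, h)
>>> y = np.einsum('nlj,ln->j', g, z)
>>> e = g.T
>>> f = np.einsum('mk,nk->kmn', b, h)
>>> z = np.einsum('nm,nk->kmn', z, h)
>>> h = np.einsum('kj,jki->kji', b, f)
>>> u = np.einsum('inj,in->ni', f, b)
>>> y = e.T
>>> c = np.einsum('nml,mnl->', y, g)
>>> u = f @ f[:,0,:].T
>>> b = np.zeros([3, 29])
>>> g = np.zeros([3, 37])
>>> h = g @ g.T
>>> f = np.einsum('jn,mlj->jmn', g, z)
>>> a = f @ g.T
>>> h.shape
(3, 3)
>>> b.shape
(3, 29)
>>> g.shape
(3, 37)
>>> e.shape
(3, 3, 3)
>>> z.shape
(7, 3, 3)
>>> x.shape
(7,)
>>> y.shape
(3, 3, 3)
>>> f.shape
(3, 7, 37)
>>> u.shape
(7, 7, 7)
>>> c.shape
()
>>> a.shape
(3, 7, 3)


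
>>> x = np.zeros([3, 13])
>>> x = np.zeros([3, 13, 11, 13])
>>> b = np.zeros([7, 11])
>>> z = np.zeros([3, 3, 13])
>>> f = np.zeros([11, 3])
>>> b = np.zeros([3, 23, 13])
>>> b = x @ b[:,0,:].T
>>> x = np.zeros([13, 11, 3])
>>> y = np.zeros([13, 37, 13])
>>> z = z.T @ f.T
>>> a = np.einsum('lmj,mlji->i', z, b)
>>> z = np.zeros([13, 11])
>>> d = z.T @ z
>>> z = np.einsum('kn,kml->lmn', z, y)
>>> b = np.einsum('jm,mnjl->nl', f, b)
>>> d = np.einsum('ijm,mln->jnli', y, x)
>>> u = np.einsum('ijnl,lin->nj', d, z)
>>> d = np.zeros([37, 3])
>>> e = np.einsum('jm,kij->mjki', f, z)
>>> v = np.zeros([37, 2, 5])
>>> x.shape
(13, 11, 3)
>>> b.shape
(13, 3)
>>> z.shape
(13, 37, 11)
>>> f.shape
(11, 3)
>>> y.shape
(13, 37, 13)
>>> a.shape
(3,)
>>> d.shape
(37, 3)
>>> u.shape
(11, 3)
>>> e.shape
(3, 11, 13, 37)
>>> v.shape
(37, 2, 5)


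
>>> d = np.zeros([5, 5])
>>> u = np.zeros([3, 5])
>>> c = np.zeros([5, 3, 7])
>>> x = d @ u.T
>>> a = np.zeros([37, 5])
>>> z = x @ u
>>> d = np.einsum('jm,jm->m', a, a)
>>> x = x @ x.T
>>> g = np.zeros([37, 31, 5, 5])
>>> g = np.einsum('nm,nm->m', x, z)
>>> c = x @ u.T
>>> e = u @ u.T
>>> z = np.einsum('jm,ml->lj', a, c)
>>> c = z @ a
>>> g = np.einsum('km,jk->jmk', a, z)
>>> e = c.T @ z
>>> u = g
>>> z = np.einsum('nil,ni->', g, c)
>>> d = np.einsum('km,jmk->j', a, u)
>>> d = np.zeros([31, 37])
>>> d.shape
(31, 37)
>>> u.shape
(3, 5, 37)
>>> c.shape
(3, 5)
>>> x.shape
(5, 5)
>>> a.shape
(37, 5)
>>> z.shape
()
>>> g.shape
(3, 5, 37)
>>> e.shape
(5, 37)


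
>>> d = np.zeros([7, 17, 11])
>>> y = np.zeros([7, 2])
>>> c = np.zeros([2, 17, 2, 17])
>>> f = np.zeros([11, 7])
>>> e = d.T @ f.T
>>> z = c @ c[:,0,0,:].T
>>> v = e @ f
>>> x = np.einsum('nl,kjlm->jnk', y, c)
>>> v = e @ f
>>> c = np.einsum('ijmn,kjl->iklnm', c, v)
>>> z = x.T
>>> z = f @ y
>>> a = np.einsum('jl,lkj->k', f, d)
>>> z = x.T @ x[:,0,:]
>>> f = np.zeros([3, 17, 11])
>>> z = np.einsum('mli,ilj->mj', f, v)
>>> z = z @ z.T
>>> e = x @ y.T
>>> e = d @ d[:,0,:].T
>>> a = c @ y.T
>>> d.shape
(7, 17, 11)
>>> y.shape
(7, 2)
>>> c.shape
(2, 11, 7, 17, 2)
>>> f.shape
(3, 17, 11)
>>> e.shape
(7, 17, 7)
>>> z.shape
(3, 3)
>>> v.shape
(11, 17, 7)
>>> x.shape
(17, 7, 2)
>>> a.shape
(2, 11, 7, 17, 7)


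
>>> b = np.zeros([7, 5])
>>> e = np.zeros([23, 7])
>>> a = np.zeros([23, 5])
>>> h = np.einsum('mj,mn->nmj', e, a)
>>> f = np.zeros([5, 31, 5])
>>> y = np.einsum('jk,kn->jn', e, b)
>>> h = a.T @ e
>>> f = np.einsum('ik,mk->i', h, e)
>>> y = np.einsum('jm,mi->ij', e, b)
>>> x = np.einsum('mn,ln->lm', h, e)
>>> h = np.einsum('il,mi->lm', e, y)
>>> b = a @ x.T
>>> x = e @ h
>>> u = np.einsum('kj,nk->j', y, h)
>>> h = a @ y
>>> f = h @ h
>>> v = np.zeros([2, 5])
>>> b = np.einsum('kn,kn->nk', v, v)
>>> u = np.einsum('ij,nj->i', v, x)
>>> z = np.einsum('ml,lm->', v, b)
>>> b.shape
(5, 2)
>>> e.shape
(23, 7)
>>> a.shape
(23, 5)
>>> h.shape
(23, 23)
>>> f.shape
(23, 23)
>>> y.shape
(5, 23)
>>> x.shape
(23, 5)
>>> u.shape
(2,)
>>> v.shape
(2, 5)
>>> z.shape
()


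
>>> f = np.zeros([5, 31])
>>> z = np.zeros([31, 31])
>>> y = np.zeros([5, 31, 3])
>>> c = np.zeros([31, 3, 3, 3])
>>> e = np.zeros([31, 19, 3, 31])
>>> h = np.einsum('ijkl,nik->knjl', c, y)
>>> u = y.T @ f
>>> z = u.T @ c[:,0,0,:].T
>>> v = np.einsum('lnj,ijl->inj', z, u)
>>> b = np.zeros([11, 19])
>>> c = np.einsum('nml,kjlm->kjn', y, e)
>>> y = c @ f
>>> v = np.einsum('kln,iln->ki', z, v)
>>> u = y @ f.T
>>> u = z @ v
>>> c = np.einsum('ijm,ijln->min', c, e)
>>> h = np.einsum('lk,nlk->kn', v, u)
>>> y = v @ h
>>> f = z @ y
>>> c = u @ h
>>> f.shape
(31, 31, 31)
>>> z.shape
(31, 31, 31)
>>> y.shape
(31, 31)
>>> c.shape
(31, 31, 31)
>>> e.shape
(31, 19, 3, 31)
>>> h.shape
(3, 31)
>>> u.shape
(31, 31, 3)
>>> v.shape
(31, 3)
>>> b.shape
(11, 19)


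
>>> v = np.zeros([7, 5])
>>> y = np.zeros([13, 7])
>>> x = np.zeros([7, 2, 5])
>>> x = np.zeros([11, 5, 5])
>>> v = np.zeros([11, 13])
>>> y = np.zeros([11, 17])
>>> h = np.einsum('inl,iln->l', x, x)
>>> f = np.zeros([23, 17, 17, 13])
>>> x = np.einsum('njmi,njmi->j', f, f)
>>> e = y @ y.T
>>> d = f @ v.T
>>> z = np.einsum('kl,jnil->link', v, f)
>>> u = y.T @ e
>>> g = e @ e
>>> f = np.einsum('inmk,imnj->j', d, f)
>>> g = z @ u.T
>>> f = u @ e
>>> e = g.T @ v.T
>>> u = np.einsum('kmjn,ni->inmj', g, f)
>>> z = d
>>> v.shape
(11, 13)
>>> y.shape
(11, 17)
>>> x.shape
(17,)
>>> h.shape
(5,)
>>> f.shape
(17, 11)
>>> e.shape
(17, 17, 17, 11)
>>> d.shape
(23, 17, 17, 11)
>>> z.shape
(23, 17, 17, 11)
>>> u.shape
(11, 17, 17, 17)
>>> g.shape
(13, 17, 17, 17)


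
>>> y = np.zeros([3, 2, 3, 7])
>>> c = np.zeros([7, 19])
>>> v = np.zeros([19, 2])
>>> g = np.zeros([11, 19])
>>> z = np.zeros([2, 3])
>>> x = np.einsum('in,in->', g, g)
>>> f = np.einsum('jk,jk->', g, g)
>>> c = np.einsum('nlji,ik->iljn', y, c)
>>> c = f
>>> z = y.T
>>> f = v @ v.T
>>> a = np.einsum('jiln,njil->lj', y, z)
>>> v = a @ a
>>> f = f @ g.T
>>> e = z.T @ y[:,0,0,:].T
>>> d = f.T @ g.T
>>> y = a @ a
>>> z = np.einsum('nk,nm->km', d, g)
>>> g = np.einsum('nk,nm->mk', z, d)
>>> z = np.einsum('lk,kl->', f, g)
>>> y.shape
(3, 3)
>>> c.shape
()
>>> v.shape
(3, 3)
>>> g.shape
(11, 19)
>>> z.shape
()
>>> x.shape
()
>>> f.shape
(19, 11)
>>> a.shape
(3, 3)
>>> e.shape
(3, 2, 3, 3)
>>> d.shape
(11, 11)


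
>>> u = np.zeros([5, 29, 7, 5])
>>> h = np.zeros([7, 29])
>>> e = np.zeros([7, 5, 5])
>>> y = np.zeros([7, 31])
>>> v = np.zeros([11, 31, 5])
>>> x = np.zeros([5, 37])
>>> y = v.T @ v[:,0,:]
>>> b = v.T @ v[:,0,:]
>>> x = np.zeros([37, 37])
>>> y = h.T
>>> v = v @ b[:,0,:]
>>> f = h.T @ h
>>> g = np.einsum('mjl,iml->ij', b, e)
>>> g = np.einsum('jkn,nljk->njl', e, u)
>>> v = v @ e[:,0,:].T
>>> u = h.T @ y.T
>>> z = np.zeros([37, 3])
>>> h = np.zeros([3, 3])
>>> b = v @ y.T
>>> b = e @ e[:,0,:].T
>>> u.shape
(29, 29)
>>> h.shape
(3, 3)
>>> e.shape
(7, 5, 5)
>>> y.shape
(29, 7)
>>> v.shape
(11, 31, 7)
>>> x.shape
(37, 37)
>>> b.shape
(7, 5, 7)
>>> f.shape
(29, 29)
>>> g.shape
(5, 7, 29)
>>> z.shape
(37, 3)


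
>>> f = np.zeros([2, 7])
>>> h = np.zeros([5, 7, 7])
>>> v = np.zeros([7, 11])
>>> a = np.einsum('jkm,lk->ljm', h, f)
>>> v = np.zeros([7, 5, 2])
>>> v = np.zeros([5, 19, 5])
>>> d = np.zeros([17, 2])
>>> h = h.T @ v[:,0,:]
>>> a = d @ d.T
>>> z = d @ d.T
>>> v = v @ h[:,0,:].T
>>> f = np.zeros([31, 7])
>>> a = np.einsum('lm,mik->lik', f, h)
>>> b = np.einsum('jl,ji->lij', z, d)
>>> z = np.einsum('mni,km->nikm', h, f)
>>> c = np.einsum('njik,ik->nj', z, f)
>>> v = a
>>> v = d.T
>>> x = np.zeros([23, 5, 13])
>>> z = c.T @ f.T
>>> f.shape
(31, 7)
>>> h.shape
(7, 7, 5)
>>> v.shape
(2, 17)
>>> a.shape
(31, 7, 5)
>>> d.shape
(17, 2)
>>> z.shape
(5, 31)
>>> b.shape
(17, 2, 17)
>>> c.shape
(7, 5)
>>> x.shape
(23, 5, 13)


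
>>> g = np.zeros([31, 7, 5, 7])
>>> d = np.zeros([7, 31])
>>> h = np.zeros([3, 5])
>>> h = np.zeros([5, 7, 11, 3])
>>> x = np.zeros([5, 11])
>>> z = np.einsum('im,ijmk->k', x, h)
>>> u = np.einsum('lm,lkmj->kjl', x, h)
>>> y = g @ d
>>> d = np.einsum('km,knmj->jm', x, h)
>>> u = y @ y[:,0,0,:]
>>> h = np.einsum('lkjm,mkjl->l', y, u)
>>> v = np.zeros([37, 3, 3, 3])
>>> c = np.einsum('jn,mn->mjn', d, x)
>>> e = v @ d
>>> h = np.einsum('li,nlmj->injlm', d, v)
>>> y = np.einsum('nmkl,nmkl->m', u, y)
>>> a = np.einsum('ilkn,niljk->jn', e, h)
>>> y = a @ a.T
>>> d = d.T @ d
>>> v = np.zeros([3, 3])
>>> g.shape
(31, 7, 5, 7)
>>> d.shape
(11, 11)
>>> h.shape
(11, 37, 3, 3, 3)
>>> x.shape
(5, 11)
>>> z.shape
(3,)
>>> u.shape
(31, 7, 5, 31)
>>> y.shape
(3, 3)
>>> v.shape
(3, 3)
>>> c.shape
(5, 3, 11)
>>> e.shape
(37, 3, 3, 11)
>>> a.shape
(3, 11)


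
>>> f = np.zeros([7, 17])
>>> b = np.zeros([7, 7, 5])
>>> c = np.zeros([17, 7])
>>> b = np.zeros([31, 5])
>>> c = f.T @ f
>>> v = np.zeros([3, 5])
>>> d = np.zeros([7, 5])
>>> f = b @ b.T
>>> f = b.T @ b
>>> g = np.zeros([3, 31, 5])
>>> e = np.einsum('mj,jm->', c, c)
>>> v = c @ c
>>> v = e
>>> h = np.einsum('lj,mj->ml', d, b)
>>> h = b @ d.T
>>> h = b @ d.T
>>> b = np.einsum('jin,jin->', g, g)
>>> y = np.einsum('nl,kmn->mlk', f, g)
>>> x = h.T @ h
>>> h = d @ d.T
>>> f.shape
(5, 5)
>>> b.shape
()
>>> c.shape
(17, 17)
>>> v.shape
()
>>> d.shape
(7, 5)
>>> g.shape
(3, 31, 5)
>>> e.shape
()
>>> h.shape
(7, 7)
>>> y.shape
(31, 5, 3)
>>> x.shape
(7, 7)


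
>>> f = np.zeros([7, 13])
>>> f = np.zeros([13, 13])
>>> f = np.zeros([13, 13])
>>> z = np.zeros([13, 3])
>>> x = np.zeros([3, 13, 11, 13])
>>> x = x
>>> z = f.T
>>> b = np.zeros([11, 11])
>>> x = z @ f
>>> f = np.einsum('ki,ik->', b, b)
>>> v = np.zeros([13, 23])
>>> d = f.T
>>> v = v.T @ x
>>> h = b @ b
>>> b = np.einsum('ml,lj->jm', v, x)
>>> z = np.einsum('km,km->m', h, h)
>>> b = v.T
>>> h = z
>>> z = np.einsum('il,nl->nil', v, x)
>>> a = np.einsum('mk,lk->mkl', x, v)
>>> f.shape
()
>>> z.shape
(13, 23, 13)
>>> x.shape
(13, 13)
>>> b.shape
(13, 23)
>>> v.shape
(23, 13)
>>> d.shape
()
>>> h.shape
(11,)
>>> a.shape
(13, 13, 23)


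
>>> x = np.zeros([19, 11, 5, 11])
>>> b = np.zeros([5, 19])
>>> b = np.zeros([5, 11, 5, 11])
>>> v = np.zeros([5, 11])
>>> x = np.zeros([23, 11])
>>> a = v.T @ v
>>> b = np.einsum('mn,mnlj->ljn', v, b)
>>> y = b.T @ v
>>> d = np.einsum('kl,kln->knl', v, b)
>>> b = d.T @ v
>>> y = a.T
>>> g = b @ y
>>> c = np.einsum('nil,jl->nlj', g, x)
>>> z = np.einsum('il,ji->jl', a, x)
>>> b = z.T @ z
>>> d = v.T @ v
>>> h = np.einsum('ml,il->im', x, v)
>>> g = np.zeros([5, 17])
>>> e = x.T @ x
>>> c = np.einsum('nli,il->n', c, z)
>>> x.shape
(23, 11)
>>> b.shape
(11, 11)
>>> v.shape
(5, 11)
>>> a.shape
(11, 11)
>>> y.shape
(11, 11)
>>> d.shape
(11, 11)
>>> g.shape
(5, 17)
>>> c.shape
(11,)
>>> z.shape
(23, 11)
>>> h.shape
(5, 23)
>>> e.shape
(11, 11)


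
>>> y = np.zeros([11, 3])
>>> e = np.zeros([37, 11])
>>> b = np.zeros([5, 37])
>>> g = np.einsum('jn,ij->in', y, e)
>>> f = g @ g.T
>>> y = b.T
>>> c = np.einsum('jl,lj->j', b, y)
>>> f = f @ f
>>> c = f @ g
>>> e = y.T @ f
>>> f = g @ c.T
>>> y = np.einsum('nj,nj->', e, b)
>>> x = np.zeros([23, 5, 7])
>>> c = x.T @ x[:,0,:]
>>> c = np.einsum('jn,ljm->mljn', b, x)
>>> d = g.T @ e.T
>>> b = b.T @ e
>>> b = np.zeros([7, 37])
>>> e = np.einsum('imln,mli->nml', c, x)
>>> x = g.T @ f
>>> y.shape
()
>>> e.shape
(37, 23, 5)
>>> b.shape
(7, 37)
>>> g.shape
(37, 3)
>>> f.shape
(37, 37)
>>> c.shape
(7, 23, 5, 37)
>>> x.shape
(3, 37)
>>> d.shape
(3, 5)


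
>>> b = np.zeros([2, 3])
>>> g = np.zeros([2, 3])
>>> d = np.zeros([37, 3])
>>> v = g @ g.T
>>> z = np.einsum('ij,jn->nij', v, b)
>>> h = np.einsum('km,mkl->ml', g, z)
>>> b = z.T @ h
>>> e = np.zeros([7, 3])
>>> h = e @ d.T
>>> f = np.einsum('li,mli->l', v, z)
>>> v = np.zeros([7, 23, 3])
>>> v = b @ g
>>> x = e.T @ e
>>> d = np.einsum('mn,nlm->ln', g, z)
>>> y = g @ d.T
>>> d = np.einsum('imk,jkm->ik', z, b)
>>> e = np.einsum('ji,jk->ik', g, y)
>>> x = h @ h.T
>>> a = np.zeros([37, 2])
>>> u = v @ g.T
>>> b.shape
(2, 2, 2)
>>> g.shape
(2, 3)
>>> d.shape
(3, 2)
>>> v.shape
(2, 2, 3)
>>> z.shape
(3, 2, 2)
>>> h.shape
(7, 37)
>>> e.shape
(3, 2)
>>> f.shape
(2,)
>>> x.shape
(7, 7)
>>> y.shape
(2, 2)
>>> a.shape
(37, 2)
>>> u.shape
(2, 2, 2)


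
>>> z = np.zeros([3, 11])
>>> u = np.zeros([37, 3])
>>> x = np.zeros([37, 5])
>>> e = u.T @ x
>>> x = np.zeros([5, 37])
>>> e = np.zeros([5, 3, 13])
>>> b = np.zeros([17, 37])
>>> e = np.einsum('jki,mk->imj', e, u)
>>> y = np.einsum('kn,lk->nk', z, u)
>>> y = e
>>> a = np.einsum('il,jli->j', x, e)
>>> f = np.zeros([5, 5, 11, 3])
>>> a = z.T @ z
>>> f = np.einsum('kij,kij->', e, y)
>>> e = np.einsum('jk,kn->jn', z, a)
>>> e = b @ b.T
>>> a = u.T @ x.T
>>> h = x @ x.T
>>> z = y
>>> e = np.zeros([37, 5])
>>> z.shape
(13, 37, 5)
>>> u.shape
(37, 3)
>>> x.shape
(5, 37)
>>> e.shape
(37, 5)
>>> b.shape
(17, 37)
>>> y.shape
(13, 37, 5)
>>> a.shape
(3, 5)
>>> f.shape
()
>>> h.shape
(5, 5)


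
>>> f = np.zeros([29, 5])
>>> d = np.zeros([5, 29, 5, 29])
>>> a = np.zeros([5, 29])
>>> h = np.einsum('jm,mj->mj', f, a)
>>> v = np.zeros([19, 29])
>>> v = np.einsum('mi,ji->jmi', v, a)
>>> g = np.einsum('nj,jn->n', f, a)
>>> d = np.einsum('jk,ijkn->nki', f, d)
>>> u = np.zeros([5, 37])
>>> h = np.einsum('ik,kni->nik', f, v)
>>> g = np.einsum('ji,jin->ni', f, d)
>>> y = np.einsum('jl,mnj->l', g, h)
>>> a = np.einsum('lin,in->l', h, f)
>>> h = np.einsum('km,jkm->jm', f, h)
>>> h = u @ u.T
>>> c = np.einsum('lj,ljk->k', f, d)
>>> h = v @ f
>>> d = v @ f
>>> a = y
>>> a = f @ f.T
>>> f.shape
(29, 5)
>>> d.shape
(5, 19, 5)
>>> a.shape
(29, 29)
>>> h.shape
(5, 19, 5)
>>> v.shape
(5, 19, 29)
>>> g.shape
(5, 5)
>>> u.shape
(5, 37)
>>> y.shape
(5,)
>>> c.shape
(5,)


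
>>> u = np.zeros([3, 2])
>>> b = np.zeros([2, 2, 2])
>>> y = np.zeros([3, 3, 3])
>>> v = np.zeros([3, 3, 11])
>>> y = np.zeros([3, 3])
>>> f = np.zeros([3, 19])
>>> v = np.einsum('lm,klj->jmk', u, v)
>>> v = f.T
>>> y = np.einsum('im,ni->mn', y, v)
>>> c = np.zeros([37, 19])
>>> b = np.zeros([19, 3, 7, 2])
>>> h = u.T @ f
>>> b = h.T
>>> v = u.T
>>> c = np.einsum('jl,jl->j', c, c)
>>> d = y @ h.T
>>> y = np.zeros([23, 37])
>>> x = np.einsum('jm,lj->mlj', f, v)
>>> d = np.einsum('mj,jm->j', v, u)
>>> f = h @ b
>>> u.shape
(3, 2)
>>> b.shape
(19, 2)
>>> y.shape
(23, 37)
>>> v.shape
(2, 3)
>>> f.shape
(2, 2)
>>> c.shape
(37,)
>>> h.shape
(2, 19)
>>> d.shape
(3,)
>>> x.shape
(19, 2, 3)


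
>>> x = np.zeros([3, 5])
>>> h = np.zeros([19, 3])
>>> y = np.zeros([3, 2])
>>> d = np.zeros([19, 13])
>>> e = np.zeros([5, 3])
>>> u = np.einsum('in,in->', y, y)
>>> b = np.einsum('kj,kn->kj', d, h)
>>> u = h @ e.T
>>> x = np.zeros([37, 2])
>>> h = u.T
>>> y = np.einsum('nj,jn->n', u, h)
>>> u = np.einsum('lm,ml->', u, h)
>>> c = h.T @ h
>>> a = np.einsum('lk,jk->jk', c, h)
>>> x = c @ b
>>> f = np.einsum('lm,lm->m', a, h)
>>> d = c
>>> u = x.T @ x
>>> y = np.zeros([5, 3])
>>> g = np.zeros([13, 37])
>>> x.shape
(19, 13)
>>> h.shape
(5, 19)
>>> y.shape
(5, 3)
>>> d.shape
(19, 19)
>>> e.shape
(5, 3)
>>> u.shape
(13, 13)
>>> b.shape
(19, 13)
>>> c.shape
(19, 19)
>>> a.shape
(5, 19)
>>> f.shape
(19,)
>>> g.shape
(13, 37)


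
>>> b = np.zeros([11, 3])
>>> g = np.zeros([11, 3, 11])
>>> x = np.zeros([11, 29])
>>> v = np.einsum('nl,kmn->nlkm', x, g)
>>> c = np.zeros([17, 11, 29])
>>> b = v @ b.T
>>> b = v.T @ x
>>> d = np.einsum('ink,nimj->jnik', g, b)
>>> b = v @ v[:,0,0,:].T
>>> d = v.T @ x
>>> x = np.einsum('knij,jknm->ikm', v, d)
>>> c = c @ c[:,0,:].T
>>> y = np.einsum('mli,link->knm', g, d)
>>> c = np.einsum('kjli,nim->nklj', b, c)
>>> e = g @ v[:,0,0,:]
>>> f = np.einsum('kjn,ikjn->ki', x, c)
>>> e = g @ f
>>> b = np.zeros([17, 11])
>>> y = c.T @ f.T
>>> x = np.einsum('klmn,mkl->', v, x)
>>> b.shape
(17, 11)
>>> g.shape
(11, 3, 11)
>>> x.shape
()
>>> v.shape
(11, 29, 11, 3)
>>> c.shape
(17, 11, 11, 29)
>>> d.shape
(3, 11, 29, 29)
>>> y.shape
(29, 11, 11, 11)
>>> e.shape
(11, 3, 17)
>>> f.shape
(11, 17)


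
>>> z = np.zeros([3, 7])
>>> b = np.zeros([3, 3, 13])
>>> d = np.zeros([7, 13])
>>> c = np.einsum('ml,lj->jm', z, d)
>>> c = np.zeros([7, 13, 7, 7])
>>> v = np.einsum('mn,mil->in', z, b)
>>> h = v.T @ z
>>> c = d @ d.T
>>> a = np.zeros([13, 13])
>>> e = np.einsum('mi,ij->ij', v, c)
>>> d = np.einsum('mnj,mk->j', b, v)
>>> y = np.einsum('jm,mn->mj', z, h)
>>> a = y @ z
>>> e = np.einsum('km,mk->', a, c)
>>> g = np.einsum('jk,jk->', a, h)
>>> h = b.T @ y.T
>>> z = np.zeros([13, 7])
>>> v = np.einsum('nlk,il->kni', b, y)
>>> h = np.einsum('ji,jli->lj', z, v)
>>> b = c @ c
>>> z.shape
(13, 7)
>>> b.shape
(7, 7)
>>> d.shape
(13,)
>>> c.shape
(7, 7)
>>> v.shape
(13, 3, 7)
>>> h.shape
(3, 13)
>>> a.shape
(7, 7)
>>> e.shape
()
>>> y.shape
(7, 3)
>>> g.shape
()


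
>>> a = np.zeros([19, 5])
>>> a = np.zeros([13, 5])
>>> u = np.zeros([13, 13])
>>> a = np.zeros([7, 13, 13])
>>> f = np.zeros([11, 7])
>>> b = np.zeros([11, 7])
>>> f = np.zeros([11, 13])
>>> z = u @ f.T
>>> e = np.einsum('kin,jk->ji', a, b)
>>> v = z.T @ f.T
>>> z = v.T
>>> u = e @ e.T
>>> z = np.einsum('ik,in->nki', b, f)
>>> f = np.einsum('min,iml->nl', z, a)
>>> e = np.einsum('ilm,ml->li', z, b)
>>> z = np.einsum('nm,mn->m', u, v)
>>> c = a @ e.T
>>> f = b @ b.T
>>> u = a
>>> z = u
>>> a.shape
(7, 13, 13)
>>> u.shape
(7, 13, 13)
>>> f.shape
(11, 11)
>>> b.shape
(11, 7)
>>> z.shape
(7, 13, 13)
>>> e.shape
(7, 13)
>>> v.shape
(11, 11)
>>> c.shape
(7, 13, 7)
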